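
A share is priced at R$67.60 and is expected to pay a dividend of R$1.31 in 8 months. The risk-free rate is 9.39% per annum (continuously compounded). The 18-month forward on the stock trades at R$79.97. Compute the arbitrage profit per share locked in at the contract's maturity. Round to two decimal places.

R$3.56 per share

PV(dividends) I = 1.31·e^(−0.0939·8/12) = 1.2305
Fair forward F* = (S − I)·e^(rT) = (67.60 − 1.2305)·e^0.140850 = 66.3695 × 1.151252 = 76.4080
Market R$79.97 > fair 76.4080: forward overpriced → cash-and-carry (borrow at r, buy the stock and collect the dividends, short the forward).
Profit at T = |F_mkt − F*| = |79.97 − 76.4080| = R$3.56 per share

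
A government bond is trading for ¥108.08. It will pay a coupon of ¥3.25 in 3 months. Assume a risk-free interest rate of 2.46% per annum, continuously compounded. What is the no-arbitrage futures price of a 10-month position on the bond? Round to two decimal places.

¥107.02

PV(coupons) I = 3.25·e^(−0.0246·3/12)
I = 3.2301
F = (S − I)·e^(rT) = (108.08 − 3.2301) · e^(0.0246·10/12)
= 104.8499 · e^0.020500 = 104.8499 × 1.020712 = ¥107.02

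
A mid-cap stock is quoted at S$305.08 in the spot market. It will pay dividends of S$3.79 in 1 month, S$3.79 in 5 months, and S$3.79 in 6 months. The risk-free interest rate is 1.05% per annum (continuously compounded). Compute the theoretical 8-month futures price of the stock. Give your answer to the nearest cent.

PV(dividends) I = 3.79·e^(−0.0105·1/12) + 3.79·e^(−0.0105·5/12) + 3.79·e^(−0.0105·6/12)
I = 3.7867 + 3.7735 + 3.7702 = 11.3304
F = (S − I)·e^(rT) = (305.08 − 11.3304) · e^(0.0105·8/12)
= 293.7496 · e^0.007000 = 293.7496 × 1.007025 = S$295.81

S$295.81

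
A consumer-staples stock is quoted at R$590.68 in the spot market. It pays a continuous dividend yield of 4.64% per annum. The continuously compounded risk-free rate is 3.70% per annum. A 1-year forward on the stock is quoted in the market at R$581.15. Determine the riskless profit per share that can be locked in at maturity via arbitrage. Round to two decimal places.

R$4.00 per share

Fair forward: F* = S·e^(carry·T), with carry = (r − q) = 0.0370 − 0.0464 = -0.0094
F* = 590.68 · e^(-0.0094 × 1) = 590.68 · e^-0.009400 = 590.68 × 0.990644 = R$585.1536
Market R$581.15 < fair R$585.1536: forward underpriced → reverse cash-and-carry (short spot, go long the forward).
At maturity, profit = |F_mkt − F*| = |581.15 − 585.1536| = R$4.00 per share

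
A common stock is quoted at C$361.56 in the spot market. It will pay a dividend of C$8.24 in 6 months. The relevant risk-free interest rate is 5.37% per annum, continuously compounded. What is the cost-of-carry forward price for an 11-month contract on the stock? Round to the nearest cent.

C$371.38

PV(dividends) I = 8.24·e^(−0.0537·6/12)
I = 8.0217
F = (S − I)·e^(rT) = (361.56 − 8.0217) · e^(0.0537·11/12)
= 353.5383 · e^0.049225 = 353.5383 × 1.050457 = C$371.38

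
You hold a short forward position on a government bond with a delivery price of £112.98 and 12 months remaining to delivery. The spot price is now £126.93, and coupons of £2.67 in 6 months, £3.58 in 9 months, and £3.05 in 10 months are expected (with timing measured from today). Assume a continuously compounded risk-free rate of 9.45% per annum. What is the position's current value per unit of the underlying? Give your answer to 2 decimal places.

-£15.44

PV(remaining coupons) I = 2.67·e^(−0.0945·6/12) + 3.58·e^(−0.0945·9/12) + 3.05·e^(−0.0945·10/12) = 8.7009
Current forward F = (S − I)·e^(rT) = (126.93 − 8.7009)·e^(0.0945·12/12) = 118.2291 × 1.099109 = 129.9467
Value (long) = (F − K)·e^(−rT) = (129.9467 − 112.98) × 0.909828 = 15.4368
Short position value = −(long value) = -£15.44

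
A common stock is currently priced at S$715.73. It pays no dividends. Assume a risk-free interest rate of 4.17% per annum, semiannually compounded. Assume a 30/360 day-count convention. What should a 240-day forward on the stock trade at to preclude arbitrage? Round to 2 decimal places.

F = S · (1+r/2)^(2T)
= 715.73 × 1.027896
F = S$735.70

S$735.70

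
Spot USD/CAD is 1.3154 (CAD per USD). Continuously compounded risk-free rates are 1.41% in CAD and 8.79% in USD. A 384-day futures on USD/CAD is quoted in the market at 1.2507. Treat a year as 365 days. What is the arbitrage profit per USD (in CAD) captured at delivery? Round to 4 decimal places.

0.0336 per USD (in CAD)

Fair futures: F* = S·e^(carry·T), with carry = (r_CAD − r_USD) = 0.0141 − 0.0879 = -0.0738
F* = 1.3154 · e^(-0.0738 × 384/365) = 1.3154 · e^-0.077642 = 1.3154 × 0.925296 = 1.2171
Market 1.2507 > fair 1.2171: forward overpriced → cash-and-carry (buy spot, short the forward).
At maturity, profit = |F_mkt − F*| = |1.2507 − 1.2171| = 0.0336 per USD (in CAD)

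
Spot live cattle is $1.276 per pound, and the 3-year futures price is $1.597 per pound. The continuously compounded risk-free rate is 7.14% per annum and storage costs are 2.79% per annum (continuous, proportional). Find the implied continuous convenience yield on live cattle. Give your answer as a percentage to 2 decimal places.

2.45%

F = S·e^((r+u−y)T) ⇒ (r+u−y) = ln(F/S)/T
ln(1.597/1.276) = 0.224397; /T ⇒ 0.074799
y = r + u − ln(F/S)/T = 0.0714 + 0.0279 − 0.074799 = 0.024501
y = 2.45%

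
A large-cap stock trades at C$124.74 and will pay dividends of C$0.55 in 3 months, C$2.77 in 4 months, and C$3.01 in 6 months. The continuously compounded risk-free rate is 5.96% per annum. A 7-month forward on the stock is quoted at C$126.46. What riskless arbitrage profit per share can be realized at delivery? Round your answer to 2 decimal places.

C$3.70 per share

PV(dividends) I = 0.55·e^(−0.0596·3/12) + 2.77·e^(−0.0596·4/12) + 3.01·e^(−0.0596·6/12) = 6.1790
Fair forward F* = (S − I)·e^(rT) = (124.74 − 6.1790)·e^0.034767 = 118.5610 × 1.035378 = 122.7555
Market C$126.46 > fair 122.7555: forward overpriced → cash-and-carry (borrow at r, buy the stock and collect the dividends, short the forward).
Profit at T = |F_mkt − F*| = |126.46 − 122.7555| = C$3.70 per share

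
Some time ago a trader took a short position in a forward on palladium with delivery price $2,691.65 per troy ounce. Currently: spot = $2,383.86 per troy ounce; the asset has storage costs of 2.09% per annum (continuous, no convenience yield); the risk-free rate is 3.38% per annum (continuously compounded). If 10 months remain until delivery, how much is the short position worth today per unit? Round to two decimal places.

Current fair forward for the remaining 10 months: F = S·e^((r + u)·T), (r + u) = 0.0338 + 0.0209 = 0.0547
F = 2383.86 · e^(0.0547 × 10/12) = 2383.86 × 1.04663822 = 2495.0390
Value of long forward = (F − K)·e^(−rT) = (2495.0390 − 2691.65) · e^(−0.0338·10/12)
= -196.6110 × 0.97222632 = -191.15
Short position value = −(long value) = $191.15

$191.15 per troy ounce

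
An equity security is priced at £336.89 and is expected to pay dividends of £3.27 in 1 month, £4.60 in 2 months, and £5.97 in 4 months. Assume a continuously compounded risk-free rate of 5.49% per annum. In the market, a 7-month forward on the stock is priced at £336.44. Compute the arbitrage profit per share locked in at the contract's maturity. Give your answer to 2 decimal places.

£2.71 per share

PV(dividends) I = 3.27·e^(−0.0549·1/12) + 4.60·e^(−0.0549·2/12) + 5.97·e^(−0.0549·4/12) = 13.6749
Fair forward F* = (S − I)·e^(rT) = (336.89 − 13.6749)·e^0.032025 = 323.2151 × 1.032543 = 333.7335
Market £336.44 > fair 333.7335: forward overpriced → cash-and-carry (borrow at r, buy the stock and collect the dividends, short the forward).
Profit at T = |F_mkt − F*| = |336.44 − 333.7335| = £2.71 per share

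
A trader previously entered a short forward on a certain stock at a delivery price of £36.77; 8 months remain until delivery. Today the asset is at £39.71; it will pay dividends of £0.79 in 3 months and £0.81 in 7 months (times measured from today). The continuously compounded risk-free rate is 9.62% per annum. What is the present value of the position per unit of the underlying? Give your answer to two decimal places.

-£3.69

PV(remaining dividends) I = 0.79·e^(−0.0962·3/12) + 0.81·e^(−0.0962·7/12) = 1.5370
Current forward F = (S − I)·e^(rT) = (39.71 − 1.5370)·e^(0.0962·8/12) = 38.1730 × 1.066235 = 40.7014
Value (long) = (F − K)·e^(−rT) = (40.7014 − 36.77) × 0.937880 = 3.6872
Short position value = −(long value) = -£3.69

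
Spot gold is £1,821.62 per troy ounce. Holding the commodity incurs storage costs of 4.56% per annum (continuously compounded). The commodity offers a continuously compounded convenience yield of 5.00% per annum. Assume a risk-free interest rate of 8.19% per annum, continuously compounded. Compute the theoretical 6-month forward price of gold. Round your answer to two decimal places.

£1,893.59 per troy ounce

Net carry = r + u − y = 0.0819 + 0.0456 − 0.0500 = 0.0775
F = S·e^((r+u−y)T) = 1821.62 · e^(0.0775 × 6/12) = 1821.62 · e^0.03875000
= 1821.62 × 1.03951057 = £1,893.59 per troy ounce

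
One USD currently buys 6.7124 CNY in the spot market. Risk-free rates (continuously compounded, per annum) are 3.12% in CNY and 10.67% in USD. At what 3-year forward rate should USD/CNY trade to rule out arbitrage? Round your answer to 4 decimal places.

F = S·e^((r_CNY − r_USD)T) = 6.7124 · e^((0.0312 − 0.1067) × 3)
= 6.7124 · e^-0.226500 = 6.7124 × 0.797319
F = 5.3519 CNY per USD

5.3519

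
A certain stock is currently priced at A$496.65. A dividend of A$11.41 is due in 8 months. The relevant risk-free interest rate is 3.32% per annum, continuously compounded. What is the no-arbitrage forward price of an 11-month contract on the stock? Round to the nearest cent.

PV(dividends) I = 11.41·e^(−0.0332·8/12)
I = 11.1602
F = (S − I)·e^(rT) = (496.65 − 11.1602) · e^(0.0332·11/12)
= 485.4898 · e^0.030433 = 485.4898 × 1.030901 = A$500.49

A$500.49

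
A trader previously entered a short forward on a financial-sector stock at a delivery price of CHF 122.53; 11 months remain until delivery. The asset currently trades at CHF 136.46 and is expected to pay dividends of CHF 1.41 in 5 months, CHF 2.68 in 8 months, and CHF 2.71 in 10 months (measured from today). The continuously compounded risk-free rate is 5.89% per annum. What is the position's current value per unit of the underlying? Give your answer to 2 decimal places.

PV(remaining dividends) I = 1.41·e^(−0.0589·5/12) + 2.68·e^(−0.0589·8/12) + 2.71·e^(−0.0589·10/12) = 6.5328
Current forward F = (S − I)·e^(rT) = (136.46 − 6.5328)·e^(0.0589·11/12) = 129.9272 × 1.055476 = 137.1350
Value (long) = (F − K)·e^(−rT) = (137.1350 − 122.53) × 0.947440 = 13.8374
Short position value = −(long value) = -CHF 13.84

-CHF 13.84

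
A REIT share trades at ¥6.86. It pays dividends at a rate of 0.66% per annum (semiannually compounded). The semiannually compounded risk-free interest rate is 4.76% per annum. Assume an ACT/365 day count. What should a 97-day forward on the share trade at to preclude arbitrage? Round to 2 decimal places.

F = S · (1+r/2)^(2T) / (1+q/2)^(2T)
= 6.86 × 1.012580 / 1.001753 = 6.86 × 1.010808
F = ¥6.93

¥6.93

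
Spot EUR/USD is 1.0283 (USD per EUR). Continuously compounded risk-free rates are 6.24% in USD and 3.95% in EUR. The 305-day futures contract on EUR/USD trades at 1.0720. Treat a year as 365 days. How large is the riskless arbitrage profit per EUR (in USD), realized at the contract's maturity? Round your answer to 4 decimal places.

Fair futures: F* = S·e^(carry·T), with carry = (r_USD − r_EUR) = 0.0624 − 0.0395 = 0.0229
F* = 1.0283 · e^(0.0229 × 305/365) = 1.0283 · e^0.019136 = 1.0283 × 1.019320 = 1.0482
Market 1.0720 > fair 1.0482: forward overpriced → cash-and-carry (buy spot, short the forward).
At maturity, profit = |F_mkt − F*| = |1.0720 − 1.0482| = 0.0238 per EUR (in USD)

0.0238 per EUR (in USD)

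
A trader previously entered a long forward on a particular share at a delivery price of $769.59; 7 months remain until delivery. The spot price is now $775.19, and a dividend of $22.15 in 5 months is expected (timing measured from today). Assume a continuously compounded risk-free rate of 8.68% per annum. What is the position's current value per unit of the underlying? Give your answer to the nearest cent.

$22.23

PV(remaining dividends) I = 22.15·e^(−0.0868·5/12) = 21.3632
Current forward F = (S − I)·e^(rT) = (775.19 − 21.3632)·e^(0.0868·7/12) = 753.8268 × 1.051937 = 792.9783
Value (long) = (F − K)·e^(−rT) = (792.9783 − 769.59) × 0.950627 = 22.2335
Value = $22.23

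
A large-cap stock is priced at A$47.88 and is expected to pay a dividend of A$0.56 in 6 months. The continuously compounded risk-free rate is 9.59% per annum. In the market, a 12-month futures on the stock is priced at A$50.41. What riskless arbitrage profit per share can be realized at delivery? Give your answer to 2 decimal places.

A$1.70 per share

PV(dividends) I = 0.56·e^(−0.0959·6/12) = 0.5338
Fair futures F* = (S − I)·e^(rT) = (47.88 − 0.5338)·e^0.095900 = 47.3462 × 1.100649 = 52.1115
Market A$50.41 < fair 52.1115: forward underpriced → reverse cash-and-carry (short the stock, invest proceeds at r, pay the dividends, go long the forward).
Profit at T = |F_mkt − F*| = |50.41 − 52.1115| = A$1.70 per share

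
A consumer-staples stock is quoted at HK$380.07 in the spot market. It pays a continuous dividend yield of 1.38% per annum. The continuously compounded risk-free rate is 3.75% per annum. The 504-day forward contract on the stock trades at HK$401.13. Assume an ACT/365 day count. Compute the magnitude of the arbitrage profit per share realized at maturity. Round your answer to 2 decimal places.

HK$8.42 per share

Fair forward: F* = S·e^(carry·T), with carry = (r − q) = 0.0375 − 0.0138 = 0.0237
F* = 380.07 · e^(0.0237 × 504/365) = 380.07 · e^0.032725 = 380.07 × 1.033266 = HK$392.7134
Market HK$401.13 > fair HK$392.7134: forward overpriced → cash-and-carry (buy spot, short the forward).
At maturity, profit = |F_mkt − F*| = |401.13 − 392.7134| = HK$8.42 per share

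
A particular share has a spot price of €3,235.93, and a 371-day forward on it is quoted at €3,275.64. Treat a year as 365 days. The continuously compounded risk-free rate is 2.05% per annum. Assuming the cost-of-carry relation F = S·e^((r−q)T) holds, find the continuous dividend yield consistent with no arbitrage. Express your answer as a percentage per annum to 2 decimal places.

From F = S·e^((r−q)T): (r − q) = ln(F/S)/T
ln(3275.64/3235.93) = ln(1.012272) = 0.012197
(r − q) = 0.012197 / (371/365) = 0.012000
q = r − ln(F/S)/T = 0.0205 − 0.012000 = 0.008500
q = 0.85%

0.85%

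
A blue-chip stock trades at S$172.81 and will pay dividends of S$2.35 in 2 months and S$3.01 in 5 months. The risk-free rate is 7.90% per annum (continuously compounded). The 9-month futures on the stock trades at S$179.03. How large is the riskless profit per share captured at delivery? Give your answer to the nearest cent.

S$1.22 per share

PV(dividends) I = 2.35·e^(−0.0790·2/12) + 3.01·e^(−0.0790·5/12) = 5.2318
Fair futures F* = (S − I)·e^(rT) = (172.81 − 5.2318)·e^0.059250 = 167.5782 × 1.061040 = 177.8072
Market S$179.03 > fair 177.8072: forward overpriced → cash-and-carry (borrow at r, buy the stock and collect the dividends, short the forward).
Profit at T = |F_mkt − F*| = |179.03 − 177.8072| = S$1.22 per share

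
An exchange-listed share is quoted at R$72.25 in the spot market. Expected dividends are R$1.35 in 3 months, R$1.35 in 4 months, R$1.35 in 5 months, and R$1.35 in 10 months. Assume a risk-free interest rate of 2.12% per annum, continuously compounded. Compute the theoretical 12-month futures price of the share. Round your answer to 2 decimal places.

R$68.34

PV(dividends) I = 1.35·e^(−0.0212·3/12) + 1.35·e^(−0.0212·4/12) + 1.35·e^(−0.0212·5/12) + 1.35·e^(−0.0212·10/12)
I = 1.3429 + 1.3405 + 1.3381 + 1.3264 = 5.3479
F = (S − I)·e^(rT) = (72.25 − 5.3479) · e^(0.0212·12/12)
= 66.9021 · e^0.021200 = 66.9021 × 1.021426 = R$68.34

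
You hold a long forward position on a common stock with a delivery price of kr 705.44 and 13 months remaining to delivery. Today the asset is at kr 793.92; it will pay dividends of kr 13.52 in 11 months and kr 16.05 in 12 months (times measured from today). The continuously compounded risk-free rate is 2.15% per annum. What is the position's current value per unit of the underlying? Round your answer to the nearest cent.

kr 75.76

PV(remaining dividends) I = 13.52·e^(−0.0215·11/12) + 16.05·e^(−0.0215·12/12) = 28.9648
Current forward F = (S − I)·e^(rT) = (793.92 − 28.9648)·e^(0.0215·13/12) = 764.9552 × 1.023565 = 782.9814
Value (long) = (F − K)·e^(−rT) = (782.9814 − 705.44) × 0.976977 = 75.7562
Value = kr 75.76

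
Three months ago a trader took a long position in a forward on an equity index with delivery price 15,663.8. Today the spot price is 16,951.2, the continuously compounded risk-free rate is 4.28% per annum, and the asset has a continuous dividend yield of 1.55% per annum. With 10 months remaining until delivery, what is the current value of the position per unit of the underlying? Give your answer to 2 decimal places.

Current fair forward for the remaining 10 months: F = S·e^((r − q)·T), (r − q) = 0.0428 − 0.0155 = 0.0273
F = 16951.2 · e^(0.0273 × 10/12) = 16951.2 × 1.02301075 = 17341.2598
Value of long forward = (F − K)·e^(−rT) = (17341.2598 − 15663.8) · e^(−0.0428·10/12)
= 1677.4598 × 0.96496189 = 1618.68

1618.68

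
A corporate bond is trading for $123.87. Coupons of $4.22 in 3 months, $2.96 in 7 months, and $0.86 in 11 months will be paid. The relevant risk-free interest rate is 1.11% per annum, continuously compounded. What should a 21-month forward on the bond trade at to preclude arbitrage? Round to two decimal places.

PV(coupons) I = 4.22·e^(−0.0111·3/12) + 2.96·e^(−0.0111·7/12) + 0.86·e^(−0.0111·11/12)
I = 4.2083 + 2.9409 + 0.8513 = 8.0005
F = (S − I)·e^(rT) = (123.87 − 8.0005) · e^(0.0111·21/12)
= 115.8695 · e^0.019425 = 115.8695 × 1.019615 = $118.14

$118.14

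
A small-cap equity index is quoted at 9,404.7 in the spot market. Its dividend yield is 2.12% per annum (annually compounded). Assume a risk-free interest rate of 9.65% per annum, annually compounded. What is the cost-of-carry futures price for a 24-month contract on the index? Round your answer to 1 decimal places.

F = S · (1+r)^T / (1+q)^T
= 9404.7 × 1.202312 / 1.042849 = 9404.7 × 1.152911
F = 10,842.8

10,842.8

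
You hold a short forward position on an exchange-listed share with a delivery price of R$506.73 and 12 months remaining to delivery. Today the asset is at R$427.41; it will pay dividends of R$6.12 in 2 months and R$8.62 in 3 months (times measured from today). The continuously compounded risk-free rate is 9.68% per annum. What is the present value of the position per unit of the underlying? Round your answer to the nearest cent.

PV(remaining dividends) I = 6.12·e^(−0.0968·2/12) + 8.62·e^(−0.0968·3/12) = 14.4360
Current forward F = (S − I)·e^(rT) = (427.41 − 14.4360)·e^(0.0968·12/12) = 412.9740 × 1.101640 = 454.9487
Value (long) = (F − K)·e^(−rT) = (454.9487 − 506.73) × 0.907738 = -47.0039
Short position value = −(long value) = R$47.00

R$47.00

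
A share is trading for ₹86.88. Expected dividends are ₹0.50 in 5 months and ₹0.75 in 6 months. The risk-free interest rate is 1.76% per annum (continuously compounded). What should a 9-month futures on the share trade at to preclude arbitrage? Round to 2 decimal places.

₹86.78

PV(dividends) I = 0.50·e^(−0.0176·5/12) + 0.75·e^(−0.0176·6/12)
I = 0.4963 + 0.7434 = 1.2397
F = (S − I)·e^(rT) = (86.88 − 1.2397) · e^(0.0176·9/12)
= 85.6403 · e^0.013200 = 85.6403 × 1.013288 = ₹86.78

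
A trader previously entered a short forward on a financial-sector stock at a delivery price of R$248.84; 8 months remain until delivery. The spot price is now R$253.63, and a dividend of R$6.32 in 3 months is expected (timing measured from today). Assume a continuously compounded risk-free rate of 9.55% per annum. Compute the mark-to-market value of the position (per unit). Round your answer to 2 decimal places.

-R$13.97

PV(remaining dividends) I = 6.32·e^(−0.0955·3/12) = 6.1709
Current forward F = (S − I)·e^(rT) = (253.63 − 6.1709)·e^(0.0955·8/12) = 247.4591 × 1.065737 = 263.7263
Value (long) = (F − K)·e^(−rT) = (263.7263 − 248.84) × 0.938318 = 13.9681
Short position value = −(long value) = -R$13.97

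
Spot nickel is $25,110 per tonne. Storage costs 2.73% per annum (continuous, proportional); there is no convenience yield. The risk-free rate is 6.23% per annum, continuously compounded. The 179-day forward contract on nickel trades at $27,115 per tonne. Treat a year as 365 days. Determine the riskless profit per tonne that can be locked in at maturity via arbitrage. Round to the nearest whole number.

Fair forward: F* = S·e^(carry·T), with carry = (r + u) = 0.0623 + 0.0273 = 0.0896
F* = 25110 · e^(0.0896 × 179/365) = 25110 · e^0.043941 = 25110 × 1.044921 = $26237.9663
Market $27115 > fair $26237.9663: forward overpriced → cash-and-carry (buy spot, short the forward).
At maturity, profit = |F_mkt − F*| = |27115 − 26237.9663| = $877 per tonne

$877 per tonne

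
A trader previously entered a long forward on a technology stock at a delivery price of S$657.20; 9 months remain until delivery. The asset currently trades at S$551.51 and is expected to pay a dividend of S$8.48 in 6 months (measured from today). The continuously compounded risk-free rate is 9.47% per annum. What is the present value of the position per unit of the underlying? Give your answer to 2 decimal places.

PV(remaining dividends) I = 8.48·e^(−0.0947·6/12) = 8.0878
Current forward F = (S − I)·e^(rT) = (551.51 − 8.0878)·e^(0.0947·9/12) = 543.4222 × 1.073608 = 583.4224
Value (long) = (F − K)·e^(−rT) = (583.4224 − 657.20) × 0.931439 = -68.7193
Value = -S$68.72

-S$68.72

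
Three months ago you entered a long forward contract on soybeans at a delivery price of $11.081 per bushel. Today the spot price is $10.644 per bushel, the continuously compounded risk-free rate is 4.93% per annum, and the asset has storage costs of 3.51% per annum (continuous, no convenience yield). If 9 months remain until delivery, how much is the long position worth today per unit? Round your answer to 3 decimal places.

$0.249 per bushel

Current fair forward for the remaining 9 months: F = S·e^((r + u)·T), (r + u) = 0.0493 + 0.0351 = 0.0844
F = 10.644 · e^(0.0844 × 9/12) = 10.644 × 1.065346 = 11.3395
Value of long forward = (F − K)·e^(−rT) = (11.3395 − 11.081) · e^(−0.0493·9/12)
= 0.2585 × 0.963700 = 0.249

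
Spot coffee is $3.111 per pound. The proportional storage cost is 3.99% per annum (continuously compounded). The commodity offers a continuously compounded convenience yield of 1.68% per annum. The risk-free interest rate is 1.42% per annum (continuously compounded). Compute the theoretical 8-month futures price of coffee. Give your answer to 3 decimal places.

Net carry = r + u − y = 0.0142 + 0.0399 − 0.0168 = 0.0373
F = S·e^((r+u−y)T) = 3.111 · e^(0.0373 × 8/12) = 3.111 · e^0.024867
= 3.111 × 1.025179 = $3.189 per pound

$3.189 per pound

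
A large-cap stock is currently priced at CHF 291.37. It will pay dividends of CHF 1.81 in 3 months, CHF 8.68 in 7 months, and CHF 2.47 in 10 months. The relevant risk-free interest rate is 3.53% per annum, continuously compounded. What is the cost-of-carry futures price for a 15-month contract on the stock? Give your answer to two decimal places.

CHF 291.25

PV(dividends) I = 1.81·e^(−0.0353·3/12) + 8.68·e^(−0.0353·7/12) + 2.47·e^(−0.0353·10/12)
I = 1.7941 + 8.5031 + 2.3984 = 12.6956
F = (S − I)·e^(rT) = (291.37 − 12.6956) · e^(0.0353·15/12)
= 278.6744 · e^0.044125 = 278.6744 × 1.045113 = CHF 291.25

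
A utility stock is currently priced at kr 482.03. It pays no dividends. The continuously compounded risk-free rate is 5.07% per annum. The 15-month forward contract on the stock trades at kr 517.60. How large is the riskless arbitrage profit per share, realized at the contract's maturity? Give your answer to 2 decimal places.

Fair forward: F* = S·e^(carry·T), with carry = r = 0.0507
F* = 482.03 · e^(0.0507 × 15/12) = 482.03 · e^0.063375 = 482.03 × 1.065426 = kr 513.5673
Market kr 517.60 > fair kr 513.5673: forward overpriced → cash-and-carry (buy spot, short the forward).
At maturity, profit = |F_mkt − F*| = |517.60 − 513.5673| = kr 4.03 per share

kr 4.03 per share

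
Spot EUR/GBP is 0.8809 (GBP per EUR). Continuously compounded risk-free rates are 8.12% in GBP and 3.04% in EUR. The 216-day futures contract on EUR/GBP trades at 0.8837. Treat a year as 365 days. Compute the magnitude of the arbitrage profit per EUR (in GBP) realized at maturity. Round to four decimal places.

Fair futures: F* = S·e^(carry·T), with carry = (r_GBP − r_EUR) = 0.0812 − 0.0304 = 0.0508
F* = 0.8809 · e^(0.0508 × 216/365) = 0.8809 · e^0.030062 = 0.8809 × 1.030518 = 0.9078
Market 0.8837 < fair 0.9078: forward underpriced → reverse cash-and-carry (short spot, go long the forward).
At maturity, profit = |F_mkt − F*| = |0.8837 − 0.9078| = 0.0241 per EUR (in GBP)

0.0241 per EUR (in GBP)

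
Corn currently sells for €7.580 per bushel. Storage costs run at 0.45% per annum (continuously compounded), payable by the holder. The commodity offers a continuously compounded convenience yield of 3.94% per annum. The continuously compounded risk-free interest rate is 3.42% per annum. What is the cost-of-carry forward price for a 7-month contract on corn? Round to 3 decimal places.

€7.577 per bushel

Net carry = r + u − y = 0.0342 + 0.0045 − 0.0394 = -0.0007
F = S·e^((r+u−y)T) = 7.580 · e^(-0.0007 × 7/12) = 7.580 · e^-0.000408
= 7.580 × 0.999592 = €7.577 per bushel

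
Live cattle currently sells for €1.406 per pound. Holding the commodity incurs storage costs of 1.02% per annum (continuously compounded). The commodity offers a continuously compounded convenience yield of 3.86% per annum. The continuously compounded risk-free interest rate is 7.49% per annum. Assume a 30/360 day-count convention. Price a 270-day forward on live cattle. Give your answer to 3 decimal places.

€1.456 per pound

Net carry = r + u − y = 0.0749 + 0.0102 − 0.0386 = 0.0465
F = S·e^((r+u−y)T) = 1.406 · e^(0.0465 × 270/360) = 1.406 · e^0.034875
= 1.406 × 1.035490 = €1.456 per pound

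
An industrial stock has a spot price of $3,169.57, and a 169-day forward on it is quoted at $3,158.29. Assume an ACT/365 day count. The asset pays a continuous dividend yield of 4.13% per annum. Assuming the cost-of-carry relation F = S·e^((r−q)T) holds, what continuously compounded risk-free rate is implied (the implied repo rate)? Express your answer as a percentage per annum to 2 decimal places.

3.36%

From F = S·e^((r−q)T): (r − q) = ln(F/S)/T
ln(3158.29/3169.57) = ln(0.996441) = -0.003565
(r − q) = -0.003565 / (169/365) = -0.007700
r = ln(F/S)/T + q = -0.007700 + 0.0413 = 0.033600
r = 3.36%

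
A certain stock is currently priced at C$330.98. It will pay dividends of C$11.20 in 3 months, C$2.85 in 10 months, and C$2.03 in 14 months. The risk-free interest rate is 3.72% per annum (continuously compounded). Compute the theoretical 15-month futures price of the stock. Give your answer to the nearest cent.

C$330.18

PV(dividends) I = 11.20·e^(−0.0372·3/12) + 2.85·e^(−0.0372·10/12) + 2.03·e^(−0.0372·14/12)
I = 11.0963 + 2.7630 + 1.9438 = 15.8031
F = (S − I)·e^(rT) = (330.98 − 15.8031) · e^(0.0372·15/12)
= 315.1769 · e^0.046500 = 315.1769 × 1.047598 = C$330.18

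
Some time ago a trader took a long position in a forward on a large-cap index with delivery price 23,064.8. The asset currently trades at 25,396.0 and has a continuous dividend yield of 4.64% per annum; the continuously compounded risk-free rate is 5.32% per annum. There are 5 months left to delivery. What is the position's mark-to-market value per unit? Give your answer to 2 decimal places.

Current fair forward for the remaining 5 months: F = S·e^((r − q)·T), (r − q) = 0.0532 − 0.0464 = 0.0068
F = 25396.0 · e^(0.0068 × 5/12) = 25396.0 × 1.00283735 = 25468.0573
Value of long forward = (F − K)·e^(−rT) = (25468.0573 − 23064.8) · e^(−0.0532·5/12)
= 2403.2573 × 0.97807721 = 2350.57

2350.57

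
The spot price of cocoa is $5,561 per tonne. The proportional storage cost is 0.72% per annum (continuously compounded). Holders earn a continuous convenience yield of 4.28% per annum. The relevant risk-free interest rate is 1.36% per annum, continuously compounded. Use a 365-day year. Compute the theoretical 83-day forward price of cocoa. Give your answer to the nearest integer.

Net carry = r + u − y = 0.0136 + 0.0072 − 0.0428 = -0.0220
F = S·e^((r+u−y)T) = 5561 · e^(-0.0220 × 83/365) = 5561 · e^-0.005003
= 5561 × 0.995009 = $5,533 per tonne

$5,533 per tonne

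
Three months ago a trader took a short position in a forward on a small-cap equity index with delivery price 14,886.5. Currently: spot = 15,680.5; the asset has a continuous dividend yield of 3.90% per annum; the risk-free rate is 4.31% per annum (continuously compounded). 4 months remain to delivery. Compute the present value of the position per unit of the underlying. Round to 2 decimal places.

Current fair forward for the remaining 4 months: F = S·e^((r − q)·T), (r − q) = 0.0431 − 0.0390 = 0.0041
F = 15680.5 · e^(0.0041 × 4/12) = 15680.5 × 1.00136760 = 15701.9447
Value of long forward = (F − K)·e^(−rT) = (15701.9447 − 14886.5) · e^(−0.0431·4/12)
= 815.4447 × 0.98573604 = 803.81
Short position value = −(long value) = -803.81

-803.81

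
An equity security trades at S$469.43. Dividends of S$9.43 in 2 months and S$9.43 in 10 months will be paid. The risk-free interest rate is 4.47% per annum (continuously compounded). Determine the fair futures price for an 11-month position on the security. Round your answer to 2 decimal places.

PV(dividends) I = 9.43·e^(−0.0447·2/12) + 9.43·e^(−0.0447·10/12)
I = 9.3600 + 9.0852 = 18.4452
F = (S − I)·e^(rT) = (469.43 − 18.4452) · e^(0.0447·11/12)
= 450.9848 · e^0.040975 = 450.9848 × 1.041826 = S$469.85

S$469.85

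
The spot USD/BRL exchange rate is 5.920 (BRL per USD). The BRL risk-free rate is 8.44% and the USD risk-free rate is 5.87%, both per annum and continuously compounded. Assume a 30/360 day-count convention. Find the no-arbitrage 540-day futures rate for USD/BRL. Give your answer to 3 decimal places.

F = S·e^((r_BRL − r_USD)T) = 5.920 · e^((0.0844 − 0.0587) × 540/360)
= 5.920 · e^0.038550 = 5.920 × 1.039303
F = 6.153 BRL per USD

6.153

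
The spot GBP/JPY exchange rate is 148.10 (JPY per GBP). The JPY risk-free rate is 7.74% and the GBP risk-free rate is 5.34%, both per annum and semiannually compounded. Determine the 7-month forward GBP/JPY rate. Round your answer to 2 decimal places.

150.12

By covered interest parity, F = S · (1+r_JPY/2)^(2T) / (1+r_GBP/2)^(2T)
= 148.10 × 1.045294 / 1.031219 = 148.10 × 1.013649
F = 150.12 JPY per GBP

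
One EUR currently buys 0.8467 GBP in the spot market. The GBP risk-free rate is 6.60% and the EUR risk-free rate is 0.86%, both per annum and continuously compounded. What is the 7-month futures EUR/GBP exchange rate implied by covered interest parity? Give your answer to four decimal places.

0.8755

F = S·e^((r_GBP − r_EUR)T) = 0.8467 · e^((0.0660 − 0.0086) × 7/12)
= 0.8467 · e^0.033483 = 0.8467 × 1.034050
F = 0.8755 GBP per EUR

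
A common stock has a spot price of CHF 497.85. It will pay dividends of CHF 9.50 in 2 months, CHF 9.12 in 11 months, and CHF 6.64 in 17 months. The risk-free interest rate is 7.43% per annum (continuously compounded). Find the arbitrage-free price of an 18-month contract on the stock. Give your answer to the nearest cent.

PV(dividends) I = 9.50·e^(−0.0743·2/12) + 9.12·e^(−0.0743·11/12) + 6.64·e^(−0.0743·17/12)
I = 9.3831 + 8.5195 + 5.9766 = 23.8792
F = (S − I)·e^(rT) = (497.85 − 23.8792) · e^(0.0743·18/12)
= 473.9708 · e^0.111450 = 473.9708 × 1.117898 = CHF 529.85

CHF 529.85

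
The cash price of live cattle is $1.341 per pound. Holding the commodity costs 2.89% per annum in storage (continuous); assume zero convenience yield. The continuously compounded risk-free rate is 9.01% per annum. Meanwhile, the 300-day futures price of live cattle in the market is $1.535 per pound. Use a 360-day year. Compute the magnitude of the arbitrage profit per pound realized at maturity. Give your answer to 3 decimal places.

Fair futures: F* = S·e^(carry·T), with carry = (r + u) = 0.0901 + 0.0289 = 0.1190
F* = 1.341 · e^(0.1190 × 300/360) = 1.341 · e^0.099167 = 1.341 × 1.104251 = $1.4808
Market $1.535 > fair $1.4808: forward overpriced → cash-and-carry (buy spot, short the forward).
At maturity, profit = |F_mkt − F*| = |1.535 − 1.4808| = $0.054 per pound

$0.054 per pound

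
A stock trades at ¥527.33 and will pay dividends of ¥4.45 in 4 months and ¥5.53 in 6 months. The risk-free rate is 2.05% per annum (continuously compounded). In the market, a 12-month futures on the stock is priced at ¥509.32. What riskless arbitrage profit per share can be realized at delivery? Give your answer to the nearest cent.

¥18.83 per share

PV(dividends) I = 4.45·e^(−0.0205·4/12) + 5.53·e^(−0.0205·6/12) = 9.8933
Fair futures F* = (S − I)·e^(rT) = (527.33 − 9.8933)·e^0.020500 = 517.4367 × 1.020712 = 528.1538
Market ¥509.32 < fair 528.1538: forward underpriced → reverse cash-and-carry (short the stock, invest proceeds at r, pay the dividends, go long the forward).
Profit at T = |F_mkt − F*| = |509.32 − 528.1538| = ¥18.83 per share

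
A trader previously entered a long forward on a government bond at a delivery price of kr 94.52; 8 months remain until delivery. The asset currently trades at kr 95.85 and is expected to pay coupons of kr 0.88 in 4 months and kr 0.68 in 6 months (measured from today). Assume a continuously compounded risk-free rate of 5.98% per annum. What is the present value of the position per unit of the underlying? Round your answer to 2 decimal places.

kr 3.50

PV(remaining coupons) I = 0.88·e^(−0.0598·4/12) + 0.68·e^(−0.0598·6/12) = 1.5226
Current forward F = (S − I)·e^(rT) = (95.85 − 1.5226)·e^(0.0598·8/12) = 94.3274 × 1.040672 = 98.1639
Value (long) = (F − K)·e^(−rT) = (98.1639 − 94.52) × 0.960918 = 3.5015
Value = kr 3.50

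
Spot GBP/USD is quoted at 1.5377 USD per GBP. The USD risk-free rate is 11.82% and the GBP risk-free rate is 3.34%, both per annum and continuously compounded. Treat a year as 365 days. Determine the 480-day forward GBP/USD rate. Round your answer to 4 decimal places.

1.7191

F = S·e^((r_USD − r_GBP)T) = 1.5377 · e^((0.1182 − 0.0334) × 480/365)
= 1.5377 · e^0.111518 = 1.5377 × 1.117974
F = 1.7191 USD per GBP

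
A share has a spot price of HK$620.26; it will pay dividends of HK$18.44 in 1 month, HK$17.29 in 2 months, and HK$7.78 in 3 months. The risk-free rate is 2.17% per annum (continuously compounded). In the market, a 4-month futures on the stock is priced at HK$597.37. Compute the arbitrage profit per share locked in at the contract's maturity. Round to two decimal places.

HK$16.29 per share

PV(dividends) I = 18.44·e^(−0.0217·1/12) + 17.29·e^(−0.0217·2/12) + 7.78·e^(−0.0217·3/12) = 43.3722
Fair futures F* = (S − I)·e^(rT) = (620.26 − 43.3722)·e^0.007233 = 576.8878 × 1.007259 = 581.0754
Market HK$597.37 > fair 581.0754: forward overpriced → cash-and-carry (borrow at r, buy the stock and collect the dividends, short the forward).
Profit at T = |F_mkt − F*| = |597.37 − 581.0754| = HK$16.29 per share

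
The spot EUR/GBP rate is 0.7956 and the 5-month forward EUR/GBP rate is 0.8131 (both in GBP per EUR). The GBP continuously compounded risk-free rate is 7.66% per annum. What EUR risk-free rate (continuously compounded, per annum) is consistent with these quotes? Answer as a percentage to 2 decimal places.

2.44%

F = S·e^((r_GBP − r_EUR)T) ⇒ r_EUR = r_GBP − ln(F/S)/T
ln(0.8131/0.7956) = 0.021758; /(5/12) = 0.052219
r_EUR = 0.0766 − 0.052219 = 0.024381
r_EUR = 2.44%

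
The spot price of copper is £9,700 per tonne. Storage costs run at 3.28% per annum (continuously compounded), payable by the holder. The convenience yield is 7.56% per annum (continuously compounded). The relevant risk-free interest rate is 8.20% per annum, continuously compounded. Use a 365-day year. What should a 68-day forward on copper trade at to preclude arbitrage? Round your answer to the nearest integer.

Net carry = r + u − y = 0.0820 + 0.0328 − 0.0756 = 0.0392
F = S·e^((r+u−y)T) = 9700 · e^(0.0392 × 68/365) = 9700 · e^0.007303
= 9700 × 1.007330 = £9,771 per tonne

£9,771 per tonne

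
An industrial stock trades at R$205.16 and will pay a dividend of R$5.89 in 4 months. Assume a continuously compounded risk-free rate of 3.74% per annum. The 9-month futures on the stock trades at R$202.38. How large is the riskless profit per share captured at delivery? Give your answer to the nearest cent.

R$2.63 per share

PV(dividends) I = 5.89·e^(−0.0374·4/12) = 5.8170
Fair futures F* = (S − I)·e^(rT) = (205.16 − 5.8170)·e^0.028050 = 199.3430 × 1.028447 = 205.0137
Market R$202.38 < fair 205.0137: forward underpriced → reverse cash-and-carry (short the stock, invest proceeds at r, pay the dividends, go long the forward).
Profit at T = |F_mkt − F*| = |202.38 − 205.0137| = R$2.63 per share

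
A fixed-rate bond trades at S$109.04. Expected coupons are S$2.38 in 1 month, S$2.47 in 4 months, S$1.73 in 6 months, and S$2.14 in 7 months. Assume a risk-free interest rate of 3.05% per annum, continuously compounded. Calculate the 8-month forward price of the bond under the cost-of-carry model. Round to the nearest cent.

PV(coupons) I = 2.38·e^(−0.0305·1/12) + 2.47·e^(−0.0305·4/12) + 1.73·e^(−0.0305·6/12) + 2.14·e^(−0.0305·7/12)
I = 2.3740 + 2.4450 + 1.7038 + 2.1023 = 8.6251
F = (S − I)·e^(rT) = (109.04 − 8.6251) · e^(0.0305·8/12)
= 100.4149 · e^0.020333 = 100.4149 × 1.020541 = S$102.48

S$102.48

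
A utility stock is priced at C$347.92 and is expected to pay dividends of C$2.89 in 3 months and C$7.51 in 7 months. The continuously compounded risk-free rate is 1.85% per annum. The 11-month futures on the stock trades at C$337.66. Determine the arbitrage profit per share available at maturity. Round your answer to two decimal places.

PV(dividends) I = 2.89·e^(−0.0185·3/12) + 7.51·e^(−0.0185·7/12) = 10.3061
Fair futures F* = (S − I)·e^(rT) = (347.92 − 10.3061)·e^0.016958 = 337.6139 × 1.017103 = 343.3881
Market C$337.66 < fair 343.3881: forward underpriced → reverse cash-and-carry (short the stock, invest proceeds at r, pay the dividends, go long the forward).
Profit at T = |F_mkt − F*| = |337.66 − 343.3881| = C$5.73 per share

C$5.73 per share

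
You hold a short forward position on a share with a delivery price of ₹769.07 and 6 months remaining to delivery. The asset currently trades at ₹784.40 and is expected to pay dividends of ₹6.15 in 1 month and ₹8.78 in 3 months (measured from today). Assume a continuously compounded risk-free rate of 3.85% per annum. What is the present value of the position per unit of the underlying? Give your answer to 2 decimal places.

PV(remaining dividends) I = 6.15·e^(−0.0385·1/12) + 8.78·e^(−0.0385·3/12) = 14.8262
Current forward F = (S − I)·e^(rT) = (784.40 − 14.8262)·e^(0.0385·6/12) = 769.5738 × 1.019436 = 784.5312
Value (long) = (F − K)·e^(−rT) = (784.5312 − 769.07) × 0.980934 = 15.1664
Short position value = −(long value) = -₹15.17

-₹15.17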